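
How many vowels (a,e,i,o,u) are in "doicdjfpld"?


Input: doicdjfpld
Checking each character:
  'd' at position 0: consonant
  'o' at position 1: vowel (running total: 1)
  'i' at position 2: vowel (running total: 2)
  'c' at position 3: consonant
  'd' at position 4: consonant
  'j' at position 5: consonant
  'f' at position 6: consonant
  'p' at position 7: consonant
  'l' at position 8: consonant
  'd' at position 9: consonant
Total vowels: 2

2


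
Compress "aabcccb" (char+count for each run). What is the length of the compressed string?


Input: aabcccb
Runs:
  'a' x 2 => "a2"
  'b' x 1 => "b1"
  'c' x 3 => "c3"
  'b' x 1 => "b1"
Compressed: "a2b1c3b1"
Compressed length: 8

8


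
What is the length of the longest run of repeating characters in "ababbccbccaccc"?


Input: "ababbccbccaccc"
Scanning for longest run:
  Position 1 ('b'): new char, reset run to 1
  Position 2 ('a'): new char, reset run to 1
  Position 3 ('b'): new char, reset run to 1
  Position 4 ('b'): continues run of 'b', length=2
  Position 5 ('c'): new char, reset run to 1
  Position 6 ('c'): continues run of 'c', length=2
  Position 7 ('b'): new char, reset run to 1
  Position 8 ('c'): new char, reset run to 1
  Position 9 ('c'): continues run of 'c', length=2
  Position 10 ('a'): new char, reset run to 1
  Position 11 ('c'): new char, reset run to 1
  Position 12 ('c'): continues run of 'c', length=2
  Position 13 ('c'): continues run of 'c', length=3
Longest run: 'c' with length 3

3


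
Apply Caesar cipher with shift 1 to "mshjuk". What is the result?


Caesar cipher: shift "mshjuk" by 1
  'm' (pos 12) + 1 = pos 13 = 'n'
  's' (pos 18) + 1 = pos 19 = 't'
  'h' (pos 7) + 1 = pos 8 = 'i'
  'j' (pos 9) + 1 = pos 10 = 'k'
  'u' (pos 20) + 1 = pos 21 = 'v'
  'k' (pos 10) + 1 = pos 11 = 'l'
Result: ntikvl

ntikvl


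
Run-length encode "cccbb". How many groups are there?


Input: cccbb
Scanning for consecutive runs:
  Group 1: 'c' x 3 (positions 0-2)
  Group 2: 'b' x 2 (positions 3-4)
Total groups: 2

2


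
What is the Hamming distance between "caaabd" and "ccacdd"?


Comparing "caaabd" and "ccacdd" position by position:
  Position 0: 'c' vs 'c' => same
  Position 1: 'a' vs 'c' => differ
  Position 2: 'a' vs 'a' => same
  Position 3: 'a' vs 'c' => differ
  Position 4: 'b' vs 'd' => differ
  Position 5: 'd' vs 'd' => same
Total differences (Hamming distance): 3

3


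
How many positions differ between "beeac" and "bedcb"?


Comparing "beeac" and "bedcb" position by position:
  Position 0: 'b' vs 'b' => same
  Position 1: 'e' vs 'e' => same
  Position 2: 'e' vs 'd' => DIFFER
  Position 3: 'a' vs 'c' => DIFFER
  Position 4: 'c' vs 'b' => DIFFER
Positions that differ: 3

3


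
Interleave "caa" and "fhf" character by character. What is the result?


Interleaving "caa" and "fhf":
  Position 0: 'c' from first, 'f' from second => "cf"
  Position 1: 'a' from first, 'h' from second => "ah"
  Position 2: 'a' from first, 'f' from second => "af"
Result: cfahaf

cfahaf


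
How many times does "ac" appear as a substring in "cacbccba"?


Searching for "ac" in "cacbccba"
Scanning each position:
  Position 0: "ca" => no
  Position 1: "ac" => MATCH
  Position 2: "cb" => no
  Position 3: "bc" => no
  Position 4: "cc" => no
  Position 5: "cb" => no
  Position 6: "ba" => no
Total occurrences: 1

1


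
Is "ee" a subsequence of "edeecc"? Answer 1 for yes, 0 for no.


Check if "ee" is a subsequence of "edeecc"
Greedy scan:
  Position 0 ('e'): matches sub[0] = 'e'
  Position 1 ('d'): no match needed
  Position 2 ('e'): matches sub[1] = 'e'
  Position 3 ('e'): no match needed
  Position 4 ('c'): no match needed
  Position 5 ('c'): no match needed
All 2 characters matched => is a subsequence

1


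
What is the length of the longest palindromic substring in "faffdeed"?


Input: "faffdeed"
Checking substrings for palindromes:
  [4:8] "deed" (len 4) => palindrome
  [0:3] "faf" (len 3) => palindrome
  [2:4] "ff" (len 2) => palindrome
  [5:7] "ee" (len 2) => palindrome
Longest palindromic substring: "deed" with length 4

4


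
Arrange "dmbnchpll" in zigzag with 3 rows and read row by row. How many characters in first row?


Zigzag "dmbnchpll" into 3 rows:
Placing characters:
  'd' => row 0
  'm' => row 1
  'b' => row 2
  'n' => row 1
  'c' => row 0
  'h' => row 1
  'p' => row 2
  'l' => row 1
  'l' => row 0
Rows:
  Row 0: "dcl"
  Row 1: "mnhl"
  Row 2: "bp"
First row length: 3

3


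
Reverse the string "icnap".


Input: icnap
Reading characters right to left:
  Position 4: 'p'
  Position 3: 'a'
  Position 2: 'n'
  Position 1: 'c'
  Position 0: 'i'
Reversed: panci

panci


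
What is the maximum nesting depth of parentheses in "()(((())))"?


Input: "()(((())))"
Tracking depth:
  Position 0 '(': depth becomes 1
  Position 1 ')': depth becomes 0
  Position 2 '(': depth becomes 1
  Position 3 '(': depth becomes 2
  Position 4 '(': depth becomes 3
  Position 5 '(': depth becomes 4
  Position 6 ')': depth becomes 3
  Position 7 ')': depth becomes 2
  Position 8 ')': depth becomes 1
  Position 9 ')': depth becomes 0
Maximum depth reached: 4

4


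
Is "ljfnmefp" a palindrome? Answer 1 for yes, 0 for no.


Input: ljfnmefp
Reversed: pfemnfjl
  Compare pos 0 ('l') with pos 7 ('p'): MISMATCH
  Compare pos 1 ('j') with pos 6 ('f'): MISMATCH
  Compare pos 2 ('f') with pos 5 ('e'): MISMATCH
  Compare pos 3 ('n') with pos 4 ('m'): MISMATCH
Result: not a palindrome

0


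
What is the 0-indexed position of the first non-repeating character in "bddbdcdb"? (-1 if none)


Input: bddbdcdb
Character frequencies:
  'b': 3
  'c': 1
  'd': 4
Scanning left to right for freq == 1:
  Position 0 ('b'): freq=3, skip
  Position 1 ('d'): freq=4, skip
  Position 2 ('d'): freq=4, skip
  Position 3 ('b'): freq=3, skip
  Position 4 ('d'): freq=4, skip
  Position 5 ('c'): unique! => answer = 5

5


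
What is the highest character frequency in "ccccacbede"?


Input: ccccacbede
Character counts:
  'a': 1
  'b': 1
  'c': 5
  'd': 1
  'e': 2
Maximum frequency: 5

5


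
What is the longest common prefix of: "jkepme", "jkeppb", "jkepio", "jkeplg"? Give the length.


Words: jkepme, jkeppb, jkepio, jkeplg
  Position 0: all 'j' => match
  Position 1: all 'k' => match
  Position 2: all 'e' => match
  Position 3: all 'p' => match
  Position 4: ('m', 'p', 'i', 'l') => mismatch, stop
LCP = "jkep" (length 4)

4


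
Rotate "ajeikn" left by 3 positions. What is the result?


Input: "ajeikn", rotate left by 3
First 3 characters: "aje"
Remaining characters: "ikn"
Concatenate remaining + first: "ikn" + "aje" = "iknaje"

iknaje


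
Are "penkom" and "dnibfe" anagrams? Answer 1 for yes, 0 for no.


Strings: "penkom", "dnibfe"
Sorted first:  ekmnop
Sorted second: bdefin
Differ at position 0: 'e' vs 'b' => not anagrams

0


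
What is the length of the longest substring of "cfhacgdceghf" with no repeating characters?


Input: "cfhacgdceghf"
Sliding window (track last position of each char):
  Position 0 ('c'): window [0,0] length 1 -- new best
  Position 1 ('f'): window [0,1] length 2 -- new best
  Position 2 ('h'): window [0,2] length 3 -- new best
  Position 3 ('a'): window [0,3] length 4 -- new best
  Position 4 ('c'): repeat (last at 0), move window start to 1
  Position 4 ('c'): window [1,4] length 4
  Position 5 ('g'): window [1,5] length 5 -- new best
  Position 6 ('d'): window [1,6] length 6 -- new best
  Position 7 ('c'): repeat (last at 4), move window start to 5
  Position 7 ('c'): window [5,7] length 3
  Position 8 ('e'): window [5,8] length 4
  Position 9 ('g'): repeat (last at 5), move window start to 6
  Position 9 ('g'): window [6,9] length 4
  Position 10 ('h'): window [6,10] length 5
  Position 11 ('f'): window [6,11] length 6
Longest substring with no repeats: "fhacgd" with length 6

6


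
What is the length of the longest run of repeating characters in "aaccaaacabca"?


Input: "aaccaaacabca"
Scanning for longest run:
  Position 1 ('a'): continues run of 'a', length=2
  Position 2 ('c'): new char, reset run to 1
  Position 3 ('c'): continues run of 'c', length=2
  Position 4 ('a'): new char, reset run to 1
  Position 5 ('a'): continues run of 'a', length=2
  Position 6 ('a'): continues run of 'a', length=3
  Position 7 ('c'): new char, reset run to 1
  Position 8 ('a'): new char, reset run to 1
  Position 9 ('b'): new char, reset run to 1
  Position 10 ('c'): new char, reset run to 1
  Position 11 ('a'): new char, reset run to 1
Longest run: 'a' with length 3

3


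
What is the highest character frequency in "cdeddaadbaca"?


Input: cdeddaadbaca
Character counts:
  'a': 4
  'b': 1
  'c': 2
  'd': 4
  'e': 1
Maximum frequency: 4

4


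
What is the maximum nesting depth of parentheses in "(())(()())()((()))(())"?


Input: "(())(()())()((()))(())"
Tracking depth:
  Position 0 '(': depth becomes 1
  Position 1 '(': depth becomes 2
  Position 2 ')': depth becomes 1
  Position 3 ')': depth becomes 0
  Position 4 '(': depth becomes 1
  Position 5 '(': depth becomes 2
  Position 6 ')': depth becomes 1
  Position 7 '(': depth becomes 2
  Position 8 ')': depth becomes 1
  Position 9 ')': depth becomes 0
  Position 10 '(': depth becomes 1
  Position 11 ')': depth becomes 0
  Position 12 '(': depth becomes 1
  Position 13 '(': depth becomes 2
  Position 14 '(': depth becomes 3
  Position 15 ')': depth becomes 2
  Position 16 ')': depth becomes 1
  Position 17 ')': depth becomes 0
  Position 18 '(': depth becomes 1
  Position 19 '(': depth becomes 2
  Position 20 ')': depth becomes 1
  Position 21 ')': depth becomes 0
Maximum depth reached: 3

3


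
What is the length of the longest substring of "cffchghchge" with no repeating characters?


Input: "cffchghchge"
Sliding window (track last position of each char):
  Position 0 ('c'): window [0,0] length 1 -- new best
  Position 1 ('f'): window [0,1] length 2 -- new best
  Position 2 ('f'): repeat (last at 1), move window start to 2
  Position 2 ('f'): window [2,2] length 1
  Position 3 ('c'): window [2,3] length 2
  Position 4 ('h'): window [2,4] length 3 -- new best
  Position 5 ('g'): window [2,5] length 4 -- new best
  Position 6 ('h'): repeat (last at 4), move window start to 5
  Position 6 ('h'): window [5,6] length 2
  Position 7 ('c'): window [5,7] length 3
  Position 8 ('h'): repeat (last at 6), move window start to 7
  Position 8 ('h'): window [7,8] length 2
  Position 9 ('g'): window [7,9] length 3
  Position 10 ('e'): window [7,10] length 4
Longest substring with no repeats: "fchg" with length 4

4


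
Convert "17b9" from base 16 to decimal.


Input: "17b9" in base 16
Positional expansion:
  Digit '1' (value 1) x 16^3 = 4096
  Digit '7' (value 7) x 16^2 = 1792
  Digit 'b' (value 11) x 16^1 = 176
  Digit '9' (value 9) x 16^0 = 9
Sum = 6073

6073


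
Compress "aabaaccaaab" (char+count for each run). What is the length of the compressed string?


Input: aabaaccaaab
Runs:
  'a' x 2 => "a2"
  'b' x 1 => "b1"
  'a' x 2 => "a2"
  'c' x 2 => "c2"
  'a' x 3 => "a3"
  'b' x 1 => "b1"
Compressed: "a2b1a2c2a3b1"
Compressed length: 12

12


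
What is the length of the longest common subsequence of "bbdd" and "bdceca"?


LCS of "bbdd" and "bdceca"
DP table:
           b    d    c    e    c    a
      0    0    0    0    0    0    0
  b   0    1    1    1    1    1    1
  b   0    1    1    1    1    1    1
  d   0    1    2    2    2    2    2
  d   0    1    2    2    2    2    2
LCS length = dp[4][6] = 2

2


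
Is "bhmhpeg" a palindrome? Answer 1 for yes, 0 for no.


Input: bhmhpeg
Reversed: gephmhb
  Compare pos 0 ('b') with pos 6 ('g'): MISMATCH
  Compare pos 1 ('h') with pos 5 ('e'): MISMATCH
  Compare pos 2 ('m') with pos 4 ('p'): MISMATCH
Result: not a palindrome

0


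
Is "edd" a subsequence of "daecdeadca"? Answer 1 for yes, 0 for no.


Check if "edd" is a subsequence of "daecdeadca"
Greedy scan:
  Position 0 ('d'): no match needed
  Position 1 ('a'): no match needed
  Position 2 ('e'): matches sub[0] = 'e'
  Position 3 ('c'): no match needed
  Position 4 ('d'): matches sub[1] = 'd'
  Position 5 ('e'): no match needed
  Position 6 ('a'): no match needed
  Position 7 ('d'): matches sub[2] = 'd'
  Position 8 ('c'): no match needed
  Position 9 ('a'): no match needed
All 3 characters matched => is a subsequence

1


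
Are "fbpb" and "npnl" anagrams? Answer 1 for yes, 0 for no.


Strings: "fbpb", "npnl"
Sorted first:  bbfp
Sorted second: lnnp
Differ at position 0: 'b' vs 'l' => not anagrams

0


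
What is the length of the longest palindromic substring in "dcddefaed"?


Input: "dcddefaed"
Checking substrings for palindromes:
  [0:3] "dcd" (len 3) => palindrome
  [2:4] "dd" (len 2) => palindrome
Longest palindromic substring: "dcd" with length 3

3


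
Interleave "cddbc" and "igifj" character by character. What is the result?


Interleaving "cddbc" and "igifj":
  Position 0: 'c' from first, 'i' from second => "ci"
  Position 1: 'd' from first, 'g' from second => "dg"
  Position 2: 'd' from first, 'i' from second => "di"
  Position 3: 'b' from first, 'f' from second => "bf"
  Position 4: 'c' from first, 'j' from second => "cj"
Result: cidgdibfcj

cidgdibfcj


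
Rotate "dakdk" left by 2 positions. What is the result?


Input: "dakdk", rotate left by 2
First 2 characters: "da"
Remaining characters: "kdk"
Concatenate remaining + first: "kdk" + "da" = "kdkda"

kdkda


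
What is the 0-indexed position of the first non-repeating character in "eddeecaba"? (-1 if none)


Input: eddeecaba
Character frequencies:
  'a': 2
  'b': 1
  'c': 1
  'd': 2
  'e': 3
Scanning left to right for freq == 1:
  Position 0 ('e'): freq=3, skip
  Position 1 ('d'): freq=2, skip
  Position 2 ('d'): freq=2, skip
  Position 3 ('e'): freq=3, skip
  Position 4 ('e'): freq=3, skip
  Position 5 ('c'): unique! => answer = 5

5


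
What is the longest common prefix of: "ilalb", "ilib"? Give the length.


Words: ilalb, ilib
  Position 0: all 'i' => match
  Position 1: all 'l' => match
  Position 2: ('a', 'i') => mismatch, stop
LCP = "il" (length 2)

2


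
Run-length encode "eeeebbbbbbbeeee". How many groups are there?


Input: eeeebbbbbbbeeee
Scanning for consecutive runs:
  Group 1: 'e' x 4 (positions 0-3)
  Group 2: 'b' x 7 (positions 4-10)
  Group 3: 'e' x 4 (positions 11-14)
Total groups: 3

3


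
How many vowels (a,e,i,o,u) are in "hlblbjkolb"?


Input: hlblbjkolb
Checking each character:
  'h' at position 0: consonant
  'l' at position 1: consonant
  'b' at position 2: consonant
  'l' at position 3: consonant
  'b' at position 4: consonant
  'j' at position 5: consonant
  'k' at position 6: consonant
  'o' at position 7: vowel (running total: 1)
  'l' at position 8: consonant
  'b' at position 9: consonant
Total vowels: 1

1


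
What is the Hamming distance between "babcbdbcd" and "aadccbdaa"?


Comparing "babcbdbcd" and "aadccbdaa" position by position:
  Position 0: 'b' vs 'a' => differ
  Position 1: 'a' vs 'a' => same
  Position 2: 'b' vs 'd' => differ
  Position 3: 'c' vs 'c' => same
  Position 4: 'b' vs 'c' => differ
  Position 5: 'd' vs 'b' => differ
  Position 6: 'b' vs 'd' => differ
  Position 7: 'c' vs 'a' => differ
  Position 8: 'd' vs 'a' => differ
Total differences (Hamming distance): 7

7


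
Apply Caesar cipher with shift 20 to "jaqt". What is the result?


Caesar cipher: shift "jaqt" by 20
  'j' (pos 9) + 20 = pos 3 = 'd'
  'a' (pos 0) + 20 = pos 20 = 'u'
  'q' (pos 16) + 20 = pos 10 = 'k'
  't' (pos 19) + 20 = pos 13 = 'n'
Result: dukn

dukn


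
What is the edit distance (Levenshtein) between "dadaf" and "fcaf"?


Computing edit distance: "dadaf" -> "fcaf"
DP table:
           f    c    a    f
      0    1    2    3    4
  d   1    1    2    3    4
  a   2    2    2    2    3
  d   3    3    3    3    3
  a   4    4    4    3    4
  f   5    4    5    4    3
Edit distance = dp[5][4] = 3

3


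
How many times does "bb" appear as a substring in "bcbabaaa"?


Searching for "bb" in "bcbabaaa"
Scanning each position:
  Position 0: "bc" => no
  Position 1: "cb" => no
  Position 2: "ba" => no
  Position 3: "ab" => no
  Position 4: "ba" => no
  Position 5: "aa" => no
  Position 6: "aa" => no
Total occurrences: 0

0


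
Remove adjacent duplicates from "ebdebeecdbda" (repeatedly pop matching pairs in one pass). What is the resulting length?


Input: ebdebeecdbda
Stack-based adjacent duplicate removal:
  Read 'e': push. Stack: e
  Read 'b': push. Stack: eb
  Read 'd': push. Stack: ebd
  Read 'e': push. Stack: ebde
  Read 'b': push. Stack: ebdeb
  Read 'e': push. Stack: ebdebe
  Read 'e': matches stack top 'e' => pop. Stack: ebdeb
  Read 'c': push. Stack: ebdebc
  Read 'd': push. Stack: ebdebcd
  Read 'b': push. Stack: ebdebcdb
  Read 'd': push. Stack: ebdebcdbd
  Read 'a': push. Stack: ebdebcdbda
Final stack: "ebdebcdbda" (length 10)

10


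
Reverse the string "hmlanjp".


Input: hmlanjp
Reading characters right to left:
  Position 6: 'p'
  Position 5: 'j'
  Position 4: 'n'
  Position 3: 'a'
  Position 2: 'l'
  Position 1: 'm'
  Position 0: 'h'
Reversed: pjnalmh

pjnalmh


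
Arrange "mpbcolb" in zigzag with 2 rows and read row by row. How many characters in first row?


Zigzag "mpbcolb" into 2 rows:
Placing characters:
  'm' => row 0
  'p' => row 1
  'b' => row 0
  'c' => row 1
  'o' => row 0
  'l' => row 1
  'b' => row 0
Rows:
  Row 0: "mbob"
  Row 1: "pcl"
First row length: 4

4


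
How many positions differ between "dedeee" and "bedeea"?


Comparing "dedeee" and "bedeea" position by position:
  Position 0: 'd' vs 'b' => DIFFER
  Position 1: 'e' vs 'e' => same
  Position 2: 'd' vs 'd' => same
  Position 3: 'e' vs 'e' => same
  Position 4: 'e' vs 'e' => same
  Position 5: 'e' vs 'a' => DIFFER
Positions that differ: 2

2


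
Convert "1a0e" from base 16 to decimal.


Input: "1a0e" in base 16
Positional expansion:
  Digit '1' (value 1) x 16^3 = 4096
  Digit 'a' (value 10) x 16^2 = 2560
  Digit '0' (value 0) x 16^1 = 0
  Digit 'e' (value 14) x 16^0 = 14
Sum = 6670

6670


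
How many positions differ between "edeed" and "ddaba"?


Comparing "edeed" and "ddaba" position by position:
  Position 0: 'e' vs 'd' => DIFFER
  Position 1: 'd' vs 'd' => same
  Position 2: 'e' vs 'a' => DIFFER
  Position 3: 'e' vs 'b' => DIFFER
  Position 4: 'd' vs 'a' => DIFFER
Positions that differ: 4

4


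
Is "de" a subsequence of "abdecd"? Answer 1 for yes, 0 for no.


Check if "de" is a subsequence of "abdecd"
Greedy scan:
  Position 0 ('a'): no match needed
  Position 1 ('b'): no match needed
  Position 2 ('d'): matches sub[0] = 'd'
  Position 3 ('e'): matches sub[1] = 'e'
  Position 4 ('c'): no match needed
  Position 5 ('d'): no match needed
All 2 characters matched => is a subsequence

1


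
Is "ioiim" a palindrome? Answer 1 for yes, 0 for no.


Input: ioiim
Reversed: miioi
  Compare pos 0 ('i') with pos 4 ('m'): MISMATCH
  Compare pos 1 ('o') with pos 3 ('i'): MISMATCH
Result: not a palindrome

0


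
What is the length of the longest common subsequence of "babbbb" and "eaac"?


LCS of "babbbb" and "eaac"
DP table:
           e    a    a    c
      0    0    0    0    0
  b   0    0    0    0    0
  a   0    0    1    1    1
  b   0    0    1    1    1
  b   0    0    1    1    1
  b   0    0    1    1    1
  b   0    0    1    1    1
LCS length = dp[6][4] = 1

1


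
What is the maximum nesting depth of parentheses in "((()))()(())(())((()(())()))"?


Input: "((()))()(())(())((()(())()))"
Tracking depth:
  Position 0 '(': depth becomes 1
  Position 1 '(': depth becomes 2
  Position 2 '(': depth becomes 3
  Position 3 ')': depth becomes 2
  Position 4 ')': depth becomes 1
  Position 5 ')': depth becomes 0
  Position 6 '(': depth becomes 1
  Position 7 ')': depth becomes 0
  Position 8 '(': depth becomes 1
  Position 9 '(': depth becomes 2
  Position 10 ')': depth becomes 1
  Position 11 ')': depth becomes 0
  Position 12 '(': depth becomes 1
  Position 13 '(': depth becomes 2
  Position 14 ')': depth becomes 1
  Position 15 ')': depth becomes 0
  Position 16 '(': depth becomes 1
  Position 17 '(': depth becomes 2
  Position 18 '(': depth becomes 3
  Position 19 ')': depth becomes 2
  Position 20 '(': depth becomes 3
  Position 21 '(': depth becomes 4
  Position 22 ')': depth becomes 3
  Position 23 ')': depth becomes 2
  Position 24 '(': depth becomes 3
  Position 25 ')': depth becomes 2
  Position 26 ')': depth becomes 1
  Position 27 ')': depth becomes 0
Maximum depth reached: 4

4


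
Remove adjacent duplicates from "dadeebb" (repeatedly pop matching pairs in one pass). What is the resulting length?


Input: dadeebb
Stack-based adjacent duplicate removal:
  Read 'd': push. Stack: d
  Read 'a': push. Stack: da
  Read 'd': push. Stack: dad
  Read 'e': push. Stack: dade
  Read 'e': matches stack top 'e' => pop. Stack: dad
  Read 'b': push. Stack: dadb
  Read 'b': matches stack top 'b' => pop. Stack: dad
Final stack: "dad" (length 3)

3


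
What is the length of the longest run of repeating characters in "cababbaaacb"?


Input: "cababbaaacb"
Scanning for longest run:
  Position 1 ('a'): new char, reset run to 1
  Position 2 ('b'): new char, reset run to 1
  Position 3 ('a'): new char, reset run to 1
  Position 4 ('b'): new char, reset run to 1
  Position 5 ('b'): continues run of 'b', length=2
  Position 6 ('a'): new char, reset run to 1
  Position 7 ('a'): continues run of 'a', length=2
  Position 8 ('a'): continues run of 'a', length=3
  Position 9 ('c'): new char, reset run to 1
  Position 10 ('b'): new char, reset run to 1
Longest run: 'a' with length 3

3


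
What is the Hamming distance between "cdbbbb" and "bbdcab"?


Comparing "cdbbbb" and "bbdcab" position by position:
  Position 0: 'c' vs 'b' => differ
  Position 1: 'd' vs 'b' => differ
  Position 2: 'b' vs 'd' => differ
  Position 3: 'b' vs 'c' => differ
  Position 4: 'b' vs 'a' => differ
  Position 5: 'b' vs 'b' => same
Total differences (Hamming distance): 5

5


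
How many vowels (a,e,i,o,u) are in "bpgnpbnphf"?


Input: bpgnpbnphf
Checking each character:
  'b' at position 0: consonant
  'p' at position 1: consonant
  'g' at position 2: consonant
  'n' at position 3: consonant
  'p' at position 4: consonant
  'b' at position 5: consonant
  'n' at position 6: consonant
  'p' at position 7: consonant
  'h' at position 8: consonant
  'f' at position 9: consonant
Total vowels: 0

0


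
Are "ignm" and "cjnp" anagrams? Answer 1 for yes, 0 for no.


Strings: "ignm", "cjnp"
Sorted first:  gimn
Sorted second: cjnp
Differ at position 0: 'g' vs 'c' => not anagrams

0


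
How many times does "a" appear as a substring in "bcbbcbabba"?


Searching for "a" in "bcbbcbabba"
Scanning each position:
  Position 0: "b" => no
  Position 1: "c" => no
  Position 2: "b" => no
  Position 3: "b" => no
  Position 4: "c" => no
  Position 5: "b" => no
  Position 6: "a" => MATCH
  Position 7: "b" => no
  Position 8: "b" => no
  Position 9: "a" => MATCH
Total occurrences: 2

2


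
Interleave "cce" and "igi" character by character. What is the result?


Interleaving "cce" and "igi":
  Position 0: 'c' from first, 'i' from second => "ci"
  Position 1: 'c' from first, 'g' from second => "cg"
  Position 2: 'e' from first, 'i' from second => "ei"
Result: cicgei

cicgei


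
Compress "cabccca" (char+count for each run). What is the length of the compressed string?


Input: cabccca
Runs:
  'c' x 1 => "c1"
  'a' x 1 => "a1"
  'b' x 1 => "b1"
  'c' x 3 => "c3"
  'a' x 1 => "a1"
Compressed: "c1a1b1c3a1"
Compressed length: 10

10


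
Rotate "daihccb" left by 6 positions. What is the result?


Input: "daihccb", rotate left by 6
First 6 characters: "daihcc"
Remaining characters: "b"
Concatenate remaining + first: "b" + "daihcc" = "bdaihcc"

bdaihcc


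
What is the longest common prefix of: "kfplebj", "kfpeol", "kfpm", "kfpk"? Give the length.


Words: kfplebj, kfpeol, kfpm, kfpk
  Position 0: all 'k' => match
  Position 1: all 'f' => match
  Position 2: all 'p' => match
  Position 3: ('l', 'e', 'm', 'k') => mismatch, stop
LCP = "kfp" (length 3)

3


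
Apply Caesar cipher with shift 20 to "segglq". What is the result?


Caesar cipher: shift "segglq" by 20
  's' (pos 18) + 20 = pos 12 = 'm'
  'e' (pos 4) + 20 = pos 24 = 'y'
  'g' (pos 6) + 20 = pos 0 = 'a'
  'g' (pos 6) + 20 = pos 0 = 'a'
  'l' (pos 11) + 20 = pos 5 = 'f'
  'q' (pos 16) + 20 = pos 10 = 'k'
Result: myaafk

myaafk


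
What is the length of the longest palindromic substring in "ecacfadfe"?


Input: "ecacfadfe"
Checking substrings for palindromes:
  [1:4] "cac" (len 3) => palindrome
Longest palindromic substring: "cac" with length 3

3


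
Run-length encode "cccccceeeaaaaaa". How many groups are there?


Input: cccccceeeaaaaaa
Scanning for consecutive runs:
  Group 1: 'c' x 6 (positions 0-5)
  Group 2: 'e' x 3 (positions 6-8)
  Group 3: 'a' x 6 (positions 9-14)
Total groups: 3

3


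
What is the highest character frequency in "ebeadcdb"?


Input: ebeadcdb
Character counts:
  'a': 1
  'b': 2
  'c': 1
  'd': 2
  'e': 2
Maximum frequency: 2

2


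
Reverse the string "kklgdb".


Input: kklgdb
Reading characters right to left:
  Position 5: 'b'
  Position 4: 'd'
  Position 3: 'g'
  Position 2: 'l'
  Position 1: 'k'
  Position 0: 'k'
Reversed: bdglkk

bdglkk


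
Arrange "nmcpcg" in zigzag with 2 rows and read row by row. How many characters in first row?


Zigzag "nmcpcg" into 2 rows:
Placing characters:
  'n' => row 0
  'm' => row 1
  'c' => row 0
  'p' => row 1
  'c' => row 0
  'g' => row 1
Rows:
  Row 0: "ncc"
  Row 1: "mpg"
First row length: 3

3


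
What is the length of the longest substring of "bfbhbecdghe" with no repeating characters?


Input: "bfbhbecdghe"
Sliding window (track last position of each char):
  Position 0 ('b'): window [0,0] length 1 -- new best
  Position 1 ('f'): window [0,1] length 2 -- new best
  Position 2 ('b'): repeat (last at 0), move window start to 1
  Position 2 ('b'): window [1,2] length 2
  Position 3 ('h'): window [1,3] length 3 -- new best
  Position 4 ('b'): repeat (last at 2), move window start to 3
  Position 4 ('b'): window [3,4] length 2
  Position 5 ('e'): window [3,5] length 3
  Position 6 ('c'): window [3,6] length 4 -- new best
  Position 7 ('d'): window [3,7] length 5 -- new best
  Position 8 ('g'): window [3,8] length 6 -- new best
  Position 9 ('h'): repeat (last at 3), move window start to 4
  Position 9 ('h'): window [4,9] length 6
  Position 10 ('e'): repeat (last at 5), move window start to 6
  Position 10 ('e'): window [6,10] length 5
Longest substring with no repeats: "hbecdg" with length 6

6


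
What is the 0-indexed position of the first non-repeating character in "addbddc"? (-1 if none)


Input: addbddc
Character frequencies:
  'a': 1
  'b': 1
  'c': 1
  'd': 4
Scanning left to right for freq == 1:
  Position 0 ('a'): unique! => answer = 0

0


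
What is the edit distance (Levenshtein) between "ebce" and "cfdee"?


Computing edit distance: "ebce" -> "cfdee"
DP table:
           c    f    d    e    e
      0    1    2    3    4    5
  e   1    1    2    3    3    4
  b   2    2    2    3    4    4
  c   3    2    3    3    4    5
  e   4    3    3    4    3    4
Edit distance = dp[4][5] = 4

4


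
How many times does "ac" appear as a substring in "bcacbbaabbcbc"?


Searching for "ac" in "bcacbbaabbcbc"
Scanning each position:
  Position 0: "bc" => no
  Position 1: "ca" => no
  Position 2: "ac" => MATCH
  Position 3: "cb" => no
  Position 4: "bb" => no
  Position 5: "ba" => no
  Position 6: "aa" => no
  Position 7: "ab" => no
  Position 8: "bb" => no
  Position 9: "bc" => no
  Position 10: "cb" => no
  Position 11: "bc" => no
Total occurrences: 1

1


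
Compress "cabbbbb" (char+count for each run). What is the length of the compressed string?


Input: cabbbbb
Runs:
  'c' x 1 => "c1"
  'a' x 1 => "a1"
  'b' x 5 => "b5"
Compressed: "c1a1b5"
Compressed length: 6

6


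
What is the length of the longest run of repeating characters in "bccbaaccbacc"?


Input: "bccbaaccbacc"
Scanning for longest run:
  Position 1 ('c'): new char, reset run to 1
  Position 2 ('c'): continues run of 'c', length=2
  Position 3 ('b'): new char, reset run to 1
  Position 4 ('a'): new char, reset run to 1
  Position 5 ('a'): continues run of 'a', length=2
  Position 6 ('c'): new char, reset run to 1
  Position 7 ('c'): continues run of 'c', length=2
  Position 8 ('b'): new char, reset run to 1
  Position 9 ('a'): new char, reset run to 1
  Position 10 ('c'): new char, reset run to 1
  Position 11 ('c'): continues run of 'c', length=2
Longest run: 'c' with length 2

2


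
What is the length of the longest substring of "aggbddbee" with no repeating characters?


Input: "aggbddbee"
Sliding window (track last position of each char):
  Position 0 ('a'): window [0,0] length 1 -- new best
  Position 1 ('g'): window [0,1] length 2 -- new best
  Position 2 ('g'): repeat (last at 1), move window start to 2
  Position 2 ('g'): window [2,2] length 1
  Position 3 ('b'): window [2,3] length 2
  Position 4 ('d'): window [2,4] length 3 -- new best
  Position 5 ('d'): repeat (last at 4), move window start to 5
  Position 5 ('d'): window [5,5] length 1
  Position 6 ('b'): window [5,6] length 2
  Position 7 ('e'): window [5,7] length 3
  Position 8 ('e'): repeat (last at 7), move window start to 8
  Position 8 ('e'): window [8,8] length 1
Longest substring with no repeats: "gbd" with length 3

3


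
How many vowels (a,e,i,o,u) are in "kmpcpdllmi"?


Input: kmpcpdllmi
Checking each character:
  'k' at position 0: consonant
  'm' at position 1: consonant
  'p' at position 2: consonant
  'c' at position 3: consonant
  'p' at position 4: consonant
  'd' at position 5: consonant
  'l' at position 6: consonant
  'l' at position 7: consonant
  'm' at position 8: consonant
  'i' at position 9: vowel (running total: 1)
Total vowels: 1

1


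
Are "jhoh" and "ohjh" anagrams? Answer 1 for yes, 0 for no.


Strings: "jhoh", "ohjh"
Sorted first:  hhjo
Sorted second: hhjo
Sorted forms match => anagrams

1


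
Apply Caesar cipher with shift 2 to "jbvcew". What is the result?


Caesar cipher: shift "jbvcew" by 2
  'j' (pos 9) + 2 = pos 11 = 'l'
  'b' (pos 1) + 2 = pos 3 = 'd'
  'v' (pos 21) + 2 = pos 23 = 'x'
  'c' (pos 2) + 2 = pos 4 = 'e'
  'e' (pos 4) + 2 = pos 6 = 'g'
  'w' (pos 22) + 2 = pos 24 = 'y'
Result: ldxegy

ldxegy


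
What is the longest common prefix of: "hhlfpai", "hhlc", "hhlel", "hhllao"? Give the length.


Words: hhlfpai, hhlc, hhlel, hhllao
  Position 0: all 'h' => match
  Position 1: all 'h' => match
  Position 2: all 'l' => match
  Position 3: ('f', 'c', 'e', 'l') => mismatch, stop
LCP = "hhl" (length 3)

3


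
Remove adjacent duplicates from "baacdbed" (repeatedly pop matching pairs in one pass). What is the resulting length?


Input: baacdbed
Stack-based adjacent duplicate removal:
  Read 'b': push. Stack: b
  Read 'a': push. Stack: ba
  Read 'a': matches stack top 'a' => pop. Stack: b
  Read 'c': push. Stack: bc
  Read 'd': push. Stack: bcd
  Read 'b': push. Stack: bcdb
  Read 'e': push. Stack: bcdbe
  Read 'd': push. Stack: bcdbed
Final stack: "bcdbed" (length 6)

6


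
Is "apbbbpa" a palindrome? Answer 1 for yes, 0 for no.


Input: apbbbpa
Reversed: apbbbpa
  Compare pos 0 ('a') with pos 6 ('a'): match
  Compare pos 1 ('p') with pos 5 ('p'): match
  Compare pos 2 ('b') with pos 4 ('b'): match
Result: palindrome

1


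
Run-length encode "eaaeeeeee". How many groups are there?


Input: eaaeeeeee
Scanning for consecutive runs:
  Group 1: 'e' x 1 (positions 0-0)
  Group 2: 'a' x 2 (positions 1-2)
  Group 3: 'e' x 6 (positions 3-8)
Total groups: 3

3


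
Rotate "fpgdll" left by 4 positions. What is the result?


Input: "fpgdll", rotate left by 4
First 4 characters: "fpgd"
Remaining characters: "ll"
Concatenate remaining + first: "ll" + "fpgd" = "llfpgd"

llfpgd


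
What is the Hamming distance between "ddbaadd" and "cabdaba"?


Comparing "ddbaadd" and "cabdaba" position by position:
  Position 0: 'd' vs 'c' => differ
  Position 1: 'd' vs 'a' => differ
  Position 2: 'b' vs 'b' => same
  Position 3: 'a' vs 'd' => differ
  Position 4: 'a' vs 'a' => same
  Position 5: 'd' vs 'b' => differ
  Position 6: 'd' vs 'a' => differ
Total differences (Hamming distance): 5

5


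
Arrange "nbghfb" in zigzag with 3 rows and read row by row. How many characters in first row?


Zigzag "nbghfb" into 3 rows:
Placing characters:
  'n' => row 0
  'b' => row 1
  'g' => row 2
  'h' => row 1
  'f' => row 0
  'b' => row 1
Rows:
  Row 0: "nf"
  Row 1: "bhb"
  Row 2: "g"
First row length: 2

2


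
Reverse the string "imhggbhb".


Input: imhggbhb
Reading characters right to left:
  Position 7: 'b'
  Position 6: 'h'
  Position 5: 'b'
  Position 4: 'g'
  Position 3: 'g'
  Position 2: 'h'
  Position 1: 'm'
  Position 0: 'i'
Reversed: bhbgghmi

bhbgghmi


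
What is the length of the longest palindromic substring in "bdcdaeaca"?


Input: "bdcdaeaca"
Checking substrings for palindromes:
  [1:4] "dcd" (len 3) => palindrome
  [4:7] "aea" (len 3) => palindrome
  [6:9] "aca" (len 3) => palindrome
Longest palindromic substring: "dcd" with length 3

3


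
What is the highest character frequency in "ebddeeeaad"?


Input: ebddeeeaad
Character counts:
  'a': 2
  'b': 1
  'd': 3
  'e': 4
Maximum frequency: 4

4


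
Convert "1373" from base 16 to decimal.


Input: "1373" in base 16
Positional expansion:
  Digit '1' (value 1) x 16^3 = 4096
  Digit '3' (value 3) x 16^2 = 768
  Digit '7' (value 7) x 16^1 = 112
  Digit '3' (value 3) x 16^0 = 3
Sum = 4979

4979


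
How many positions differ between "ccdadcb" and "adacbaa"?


Comparing "ccdadcb" and "adacbaa" position by position:
  Position 0: 'c' vs 'a' => DIFFER
  Position 1: 'c' vs 'd' => DIFFER
  Position 2: 'd' vs 'a' => DIFFER
  Position 3: 'a' vs 'c' => DIFFER
  Position 4: 'd' vs 'b' => DIFFER
  Position 5: 'c' vs 'a' => DIFFER
  Position 6: 'b' vs 'a' => DIFFER
Positions that differ: 7

7


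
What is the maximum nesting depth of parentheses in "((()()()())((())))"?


Input: "((()()()())((())))"
Tracking depth:
  Position 0 '(': depth becomes 1
  Position 1 '(': depth becomes 2
  Position 2 '(': depth becomes 3
  Position 3 ')': depth becomes 2
  Position 4 '(': depth becomes 3
  Position 5 ')': depth becomes 2
  Position 6 '(': depth becomes 3
  Position 7 ')': depth becomes 2
  Position 8 '(': depth becomes 3
  Position 9 ')': depth becomes 2
  Position 10 ')': depth becomes 1
  Position 11 '(': depth becomes 2
  Position 12 '(': depth becomes 3
  Position 13 '(': depth becomes 4
  Position 14 ')': depth becomes 3
  Position 15 ')': depth becomes 2
  Position 16 ')': depth becomes 1
  Position 17 ')': depth becomes 0
Maximum depth reached: 4

4


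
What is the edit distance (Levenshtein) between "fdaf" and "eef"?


Computing edit distance: "fdaf" -> "eef"
DP table:
           e    e    f
      0    1    2    3
  f   1    1    2    2
  d   2    2    2    3
  a   3    3    3    3
  f   4    4    4    3
Edit distance = dp[4][3] = 3

3


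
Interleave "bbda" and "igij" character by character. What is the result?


Interleaving "bbda" and "igij":
  Position 0: 'b' from first, 'i' from second => "bi"
  Position 1: 'b' from first, 'g' from second => "bg"
  Position 2: 'd' from first, 'i' from second => "di"
  Position 3: 'a' from first, 'j' from second => "aj"
Result: bibgdiaj

bibgdiaj


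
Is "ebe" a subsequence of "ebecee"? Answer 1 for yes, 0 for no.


Check if "ebe" is a subsequence of "ebecee"
Greedy scan:
  Position 0 ('e'): matches sub[0] = 'e'
  Position 1 ('b'): matches sub[1] = 'b'
  Position 2 ('e'): matches sub[2] = 'e'
  Position 3 ('c'): no match needed
  Position 4 ('e'): no match needed
  Position 5 ('e'): no match needed
All 3 characters matched => is a subsequence

1


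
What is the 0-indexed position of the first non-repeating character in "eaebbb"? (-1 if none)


Input: eaebbb
Character frequencies:
  'a': 1
  'b': 3
  'e': 2
Scanning left to right for freq == 1:
  Position 0 ('e'): freq=2, skip
  Position 1 ('a'): unique! => answer = 1

1


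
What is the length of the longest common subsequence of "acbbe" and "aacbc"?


LCS of "acbbe" and "aacbc"
DP table:
           a    a    c    b    c
      0    0    0    0    0    0
  a   0    1    1    1    1    1
  c   0    1    1    2    2    2
  b   0    1    1    2    3    3
  b   0    1    1    2    3    3
  e   0    1    1    2    3    3
LCS length = dp[5][5] = 3

3


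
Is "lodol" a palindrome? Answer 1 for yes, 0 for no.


Input: lodol
Reversed: lodol
  Compare pos 0 ('l') with pos 4 ('l'): match
  Compare pos 1 ('o') with pos 3 ('o'): match
Result: palindrome

1


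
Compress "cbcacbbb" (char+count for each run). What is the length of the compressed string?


Input: cbcacbbb
Runs:
  'c' x 1 => "c1"
  'b' x 1 => "b1"
  'c' x 1 => "c1"
  'a' x 1 => "a1"
  'c' x 1 => "c1"
  'b' x 3 => "b3"
Compressed: "c1b1c1a1c1b3"
Compressed length: 12

12


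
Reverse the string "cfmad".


Input: cfmad
Reading characters right to left:
  Position 4: 'd'
  Position 3: 'a'
  Position 2: 'm'
  Position 1: 'f'
  Position 0: 'c'
Reversed: damfc

damfc


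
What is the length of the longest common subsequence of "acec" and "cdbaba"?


LCS of "acec" and "cdbaba"
DP table:
           c    d    b    a    b    a
      0    0    0    0    0    0    0
  a   0    0    0    0    1    1    1
  c   0    1    1    1    1    1    1
  e   0    1    1    1    1    1    1
  c   0    1    1    1    1    1    1
LCS length = dp[4][6] = 1

1


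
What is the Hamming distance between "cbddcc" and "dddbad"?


Comparing "cbddcc" and "dddbad" position by position:
  Position 0: 'c' vs 'd' => differ
  Position 1: 'b' vs 'd' => differ
  Position 2: 'd' vs 'd' => same
  Position 3: 'd' vs 'b' => differ
  Position 4: 'c' vs 'a' => differ
  Position 5: 'c' vs 'd' => differ
Total differences (Hamming distance): 5

5


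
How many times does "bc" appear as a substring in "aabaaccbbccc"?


Searching for "bc" in "aabaaccbbccc"
Scanning each position:
  Position 0: "aa" => no
  Position 1: "ab" => no
  Position 2: "ba" => no
  Position 3: "aa" => no
  Position 4: "ac" => no
  Position 5: "cc" => no
  Position 6: "cb" => no
  Position 7: "bb" => no
  Position 8: "bc" => MATCH
  Position 9: "cc" => no
  Position 10: "cc" => no
Total occurrences: 1

1


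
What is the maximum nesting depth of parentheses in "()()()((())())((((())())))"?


Input: "()()()((())())((((())())))"
Tracking depth:
  Position 0 '(': depth becomes 1
  Position 1 ')': depth becomes 0
  Position 2 '(': depth becomes 1
  Position 3 ')': depth becomes 0
  Position 4 '(': depth becomes 1
  Position 5 ')': depth becomes 0
  Position 6 '(': depth becomes 1
  Position 7 '(': depth becomes 2
  Position 8 '(': depth becomes 3
  Position 9 ')': depth becomes 2
  Position 10 ')': depth becomes 1
  Position 11 '(': depth becomes 2
  Position 12 ')': depth becomes 1
  Position 13 ')': depth becomes 0
  Position 14 '(': depth becomes 1
  Position 15 '(': depth becomes 2
  Position 16 '(': depth becomes 3
  Position 17 '(': depth becomes 4
  Position 18 '(': depth becomes 5
  Position 19 ')': depth becomes 4
  Position 20 ')': depth becomes 3
  Position 21 '(': depth becomes 4
  Position 22 ')': depth becomes 3
  Position 23 ')': depth becomes 2
  Position 24 ')': depth becomes 1
  Position 25 ')': depth becomes 0
Maximum depth reached: 5

5


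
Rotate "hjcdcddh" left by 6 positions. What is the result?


Input: "hjcdcddh", rotate left by 6
First 6 characters: "hjcdcd"
Remaining characters: "dh"
Concatenate remaining + first: "dh" + "hjcdcd" = "dhhjcdcd"

dhhjcdcd


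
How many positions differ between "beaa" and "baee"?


Comparing "beaa" and "baee" position by position:
  Position 0: 'b' vs 'b' => same
  Position 1: 'e' vs 'a' => DIFFER
  Position 2: 'a' vs 'e' => DIFFER
  Position 3: 'a' vs 'e' => DIFFER
Positions that differ: 3

3
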